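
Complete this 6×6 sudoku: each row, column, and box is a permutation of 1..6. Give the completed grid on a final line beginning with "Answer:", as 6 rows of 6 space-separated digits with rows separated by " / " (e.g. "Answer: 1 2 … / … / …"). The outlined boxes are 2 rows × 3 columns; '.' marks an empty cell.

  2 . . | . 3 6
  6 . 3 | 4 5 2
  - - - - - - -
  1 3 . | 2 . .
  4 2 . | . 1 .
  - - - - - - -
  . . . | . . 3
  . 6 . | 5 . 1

Step 1. [r2c2∈{1}] r2c2 is down to just 1, so r2c2=1.
Step 2. [r5c3∈{1,2,4,5}] r5c3 is the only open cell in row 5 admitting 1 ⇒ r5c3=1.
Step 3. [r5c5∈{2,4,6}] row 5 places 2 nowhere but r5c5, so r5c5=2.
Step 4. [r5c2∈{4,5}] row 5 places 4 nowhere but r5c2. So r5c2=4.
Step 5. [r3c5∈{4,6}] across col 5, 6 lands solely at r3c5 ⇒ r3c5=6.
Step 6. [r3c3∈{5}] r3c3 has the single candidate 5. So r3c3=5.
Step 7. [r1c2∈{5}] r1c2's peers cover all but 5. So r1c2=5.
Step 8. [r6c5∈{4}] r6c5 is down to just 4 ⇒ r6c5=4.
Step 9. [r5c4∈{6}] only 6 remains possible at r5c4. So r5c4=6.
Step 10. [r3c6∈{4}] r3c6 is down to just 4 ⇒ r3c6=4.
Step 11. [r4c6∈{5}] nothing but 5 survives at r4c6. So r4c6=5.
Step 12. [r4c3∈{6}] r4c3 has the single candidate 6, so r4c3=6.
Step 13. [r5c1∈{5}] nothing but 5 survives at r5c1, so r5c1=5.
Step 14. [r1c4∈{1}] only 1 remains possible at r1c4 ⇒ r1c4=1.
Step 15. [r1c3∈{4}] r1c3's peers cover all but 4 ⇒ r1c3=4.
Step 16. [r6c3∈{2}] r6c3's peers cover all but 2, so r6c3=2.
Step 17. [r6c1∈{3}] r6c1 is down to just 3. So r6c1=3.
Step 18. [r4c4∈{3}] r4c4 has the single candidate 3. So r4c4=3.

Answer: 2 5 4 1 3 6 / 6 1 3 4 5 2 / 1 3 5 2 6 4 / 4 2 6 3 1 5 / 5 4 1 6 2 3 / 3 6 2 5 4 1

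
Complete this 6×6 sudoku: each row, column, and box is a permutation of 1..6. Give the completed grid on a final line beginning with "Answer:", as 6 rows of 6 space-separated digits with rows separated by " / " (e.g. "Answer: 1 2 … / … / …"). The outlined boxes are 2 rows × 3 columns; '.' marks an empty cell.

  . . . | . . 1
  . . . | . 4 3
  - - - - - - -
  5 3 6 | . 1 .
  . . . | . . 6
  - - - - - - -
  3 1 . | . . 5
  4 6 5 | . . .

Step 1. [r5c3∈{2}] only 2 remains possible at r5c3 ⇒ r5c3=2.
Step 2. [r6c6∈{2}] r6c6 has the single candidate 2. So r6c6=2.
Step 3. [r3c4∈{2,4}] in row 3, 2 fits only at r3c4, so r3c4=2.
Step 4. [r1c5∈{2,5,6}] in col 5, 2 fits only at r1c5 ⇒ r1c5=2.
Step 5. [r2c3∈{1}] nothing but 1 survives at r2c3 ⇒ r2c3=1.
Step 6. [r4c3∈{4}] r4c3 has the single candidate 4, so r4c3=4.
Step 7. [r1c1∈{6}] r1c1 has the single candidate 6, so r1c1=6.
Step 8. [r1c4∈{5}] r1c4 is down to just 5, so r1c4=5.
Step 9. [r4c4∈{3}] only 3 remains possible at r4c4 ⇒ r4c4=3.
Step 10. [r2c1∈{2}] r2c1 has the single candidate 2. So r2c1=2.
Step 11. [r5c5∈{6}] r5c5's peers cover all but 6. So r5c5=6.
Step 12. [r6c4∈{1}] r6c4 is down to just 1. So r6c4=1.
Step 13. [r1c3∈{3}] r1c3 has the single candidate 3 ⇒ r1c3=3.
Step 14. [r2c2∈{5}] r2c2 is down to just 5. So r2c2=5.
Step 15. [r1c2∈{4}] r1c2 is down to just 4, so r1c2=4.
Step 16. [r4c5∈{5}] r4c5 has the single candidate 5. So r4c5=5.
Step 17. [r4c2∈{2}] nothing but 2 survives at r4c2, so r4c2=2.
Step 18. [r4c1∈{1}] only 1 remains possible at r4c1. So r4c1=1.
Step 19. [r6c5∈{3}] nothing but 3 survives at r6c5. So r6c5=3.
Step 20. [r2c4∈{6}] r2c4's peers cover all but 6. So r2c4=6.
Step 21. [r5c4∈{4}] r5c4's peers cover all but 4. So r5c4=4.
Step 22. [r3c6∈{4}] r3c6 has the single candidate 4. So r3c6=4.

Answer: 6 4 3 5 2 1 / 2 5 1 6 4 3 / 5 3 6 2 1 4 / 1 2 4 3 5 6 / 3 1 2 4 6 5 / 4 6 5 1 3 2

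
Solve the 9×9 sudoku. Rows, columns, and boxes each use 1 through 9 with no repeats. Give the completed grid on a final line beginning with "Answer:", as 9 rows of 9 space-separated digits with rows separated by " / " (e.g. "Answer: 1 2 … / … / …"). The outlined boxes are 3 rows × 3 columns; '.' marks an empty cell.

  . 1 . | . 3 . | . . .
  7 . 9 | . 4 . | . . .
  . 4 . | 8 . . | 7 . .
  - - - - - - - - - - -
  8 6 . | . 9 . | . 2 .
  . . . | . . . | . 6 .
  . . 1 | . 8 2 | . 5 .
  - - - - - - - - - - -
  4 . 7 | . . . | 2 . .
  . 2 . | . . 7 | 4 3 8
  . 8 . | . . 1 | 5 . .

Step 1. [r6c4∈{3,4,6,7}] row 6 places 6 nowhere but r6c4. So r6c4=6.
Step 2. [r6c9∈{3,4,7,9}] row 6 places 4 nowhere but r6c9. So r6c9=4.
Step 3. [r5c5∈{1,5,7}] in col 5, 7 fits only at r5c5, so r5c5=7.
Step 4. [r3c5∈{1,2,5,6}] in col 5, 1 fits only at r3c5. So r3c5=1.
Step 5. [r3c8∈{9}] r3c8 is down to just 9 ⇒ r3c8=9.
Step 6. [r1c3∈{2,5,6,8}] r1c3 is the only open cell in col 3 admitting 8. So r1c3=8.
Step 7. [r1c7∈{6}] only 6 remains possible at r1c7 ⇒ r1c7=6.
Step 8. [r9c4∈{2,3,4,9}] across row 9, 4 lands solely at r9c4 ⇒ r9c4=4.
Step 9. [r5c7∈{1,3,8,9}] r5c7 is the only open cell in row 5 admitting 8. So r5c7=8.
Step 10. [r7c6∈{3,5,6,8,9}] row 7 places 8 nowhere but r7c6, so r7c6=8.
Step 11. [r7c4∈{3,5,9}] r7c4 is the only open cell in box 8 admitting 3, so r7c4=3.
Step 12. [r6c7∈{3,9}] r6c7 is the only open cell in col 7 admitting 9, so r6c7=9.
Step 13. [r6c1∈{3}] only 3 remains possible at r6c1 ⇒ r6c1=3.
Step 14. [r2c2∈{3,5}] r2c2 is the only open cell in col 2 admitting 3 ⇒ r2c2=3.
Step 15. [r4c7∈{1,3}] in col 7, 3 fits only at r4c7. So r4c7=3.
Step 16. [r5c9∈{1}] only 1 remains possible at r5c9, so r5c9=1.
Step 17. [r5c4∈{5}] nothing but 5 survives at r5c4, so r5c4=5.
Step 18. [r7c2∈{5,9}] r7c2 is the only open cell in col 2 admitting 5. So r7c2=5.
Step 19. [r8c3∈{6}] only 6 remains possible at r8c3. So r8c3=6.
Step 20. [r9c1∈{9}] r9c1 has the single candidate 9 ⇒ r9c1=9.
Step 21. [r3c1∈{2,5,6}] col 1 places 6 nowhere but r3c1. So r3c1=6.
Step 22. [r1c1∈{2,5}] across col 1, 5 lands solely at r1c1, so r1c1=5.
Step 23. [r1c9∈{2}] r1c9 has the single candidate 2 ⇒ r1c9=2.
Step 24. [r7c5∈{6}] only 6 remains possible at r7c5 ⇒ r7c5=6.
Step 25. [r2c9∈{5}] nothing but 5 survives at r2c9. So r2c9=5.
Step 26. [r4c6∈{4}] nothing but 4 survives at r4c6, so r4c6=4.
Step 27. [r5c3∈{2,4}] across row 5, 4 lands solely at r5c3 ⇒ r5c3=4.
Step 28. [r7c8∈{1}] only 1 remains possible at r7c8 ⇒ r7c8=1.
Step 29. [r9c8∈{7}] r9c8 is down to just 7 ⇒ r9c8=7.
Step 30. [r8c4∈{9}] r8c4 has the single candidate 9. So r8c4=9.
Step 31. [r4c4∈{1}] r4c4 is down to just 1, so r4c4=1.
Step 32. [r3c6∈{5}] only 5 remains possible at r3c6 ⇒ r3c6=5.
Step 33. [r2c4∈{2}] only 2 remains possible at r2c4, so r2c4=2.
Step 34. [r2c7∈{1}] r2c7 has the single candidate 1. So r2c7=1.
Step 35. [r1c8∈{4}] nothing but 4 survives at r1c8, so r1c8=4.
Step 36. [r8c1∈{1}] r8c1 has the single candidate 1 ⇒ r8c1=1.
Step 37. [r4c9∈{7}] r4c9 is down to just 7. So r4c9=7.
Step 38. [r3c3∈{2}] r3c3's peers cover all but 2 ⇒ r3c3=2.
Step 39. [r9c9∈{6}] only 6 remains possible at r9c9, so r9c9=6.
Step 40. [r1c4∈{7}] only 7 remains possible at r1c4 ⇒ r1c4=7.
Step 41. [r8c5∈{5}] r8c5's peers cover all but 5. So r8c5=5.
Step 42. [r5c1∈{2}] nothing but 2 survives at r5c1, so r5c1=2.
Step 43. [r3c9∈{3}] r3c9 is down to just 3 ⇒ r3c9=3.
Step 44. [r2c8∈{8}] only 8 remains possible at r2c8, so r2c8=8.
Step 45. [r2c6∈{6}] nothing but 6 survives at r2c6. So r2c6=6.
Step 46. [r1c6∈{9}] nothing but 9 survives at r1c6. So r1c6=9.
Step 47. [r9c3∈{3}] r9c3's peers cover all but 3, so r9c3=3.
Step 48. [r5c2∈{9}] r5c2's peers cover all but 9 ⇒ r5c2=9.
Step 49. [r4c3∈{5}] r4c3's peers cover all but 5. So r4c3=5.
Step 50. [r5c6∈{3}] r5c6's peers cover all but 3. So r5c6=3.
Step 51. [r6c2∈{7}] r6c2 is down to just 7 ⇒ r6c2=7.
Step 52. [r9c5∈{2}] only 2 remains possible at r9c5 ⇒ r9c5=2.
Step 53. [r7c9∈{9}] r7c9 is down to just 9, so r7c9=9.

Answer: 5 1 8 7 3 9 6 4 2 / 7 3 9 2 4 6 1 8 5 / 6 4 2 8 1 5 7 9 3 / 8 6 5 1 9 4 3 2 7 / 2 9 4 5 7 3 8 6 1 / 3 7 1 6 8 2 9 5 4 / 4 5 7 3 6 8 2 1 9 / 1 2 6 9 5 7 4 3 8 / 9 8 3 4 2 1 5 7 6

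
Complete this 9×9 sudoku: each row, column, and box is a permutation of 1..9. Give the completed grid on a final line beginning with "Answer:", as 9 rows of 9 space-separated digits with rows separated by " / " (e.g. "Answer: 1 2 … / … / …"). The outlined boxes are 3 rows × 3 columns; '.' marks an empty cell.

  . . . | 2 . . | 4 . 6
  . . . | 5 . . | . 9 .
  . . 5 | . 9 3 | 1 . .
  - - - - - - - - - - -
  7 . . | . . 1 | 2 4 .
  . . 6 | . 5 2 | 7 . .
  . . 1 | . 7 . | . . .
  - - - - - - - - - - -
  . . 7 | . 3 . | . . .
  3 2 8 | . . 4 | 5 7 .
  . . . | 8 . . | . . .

Step 1. [r2c5∈{1,4,6,8}] col 5 places 4 nowhere but r2c5. So r2c5=4.
Step 2. [r6c1∈{2,4,5,8,9}] across row 6, 2 lands solely at r6c1, so r6c1=2.
Step 3. [r9c3∈{4,9}] col 3 places 4 nowhere but r9c3, so r9c3=4.
Step 4. [r1c5∈{1,8}] 1 has one home in box 2: r1c5. So r1c5=1.
Step 5. [r8c5∈{6}] only 6 remains possible at r8c5 ⇒ r8c5=6.
Step 6. [r4c4∈{3,6,9}] in row 4, 6 fits only at r4c4. So r4c4=6.
Step 7. [r2c6∈{6,7,8}] col 6 places 6 nowhere but r2c6, so r2c6=6.
Step 8. [r1c6∈{7,8}] across box 2, 8 lands solely at r1c6 ⇒ r1c6=8.
Step 9. [r6c6∈{9}] nothing but 9 survives at r6c6. So r6c6=9.
Step 10. [r1c1∈{9}] only 9 remains possible at r1c1, so r1c1=9.
Step 11. [r1c3∈{3}] r1c3 has the single candidate 3. So r1c3=3.
Step 12. [r7c9∈{1,2,4,8,9}] r7c9 is the only open cell in row 7 admitting 4 ⇒ r7c9=4.
Step 13. [r7c8∈{1,2,6,8}] 2 has one home in row 7: r7c8 ⇒ r7c8=2.
Step 14. [r3c8∈{8}] r3c8 is down to just 8. So r3c8=8.
Step 15. [r2c7∈{3}] r2c7 has the single candidate 3. So r2c7=3.
Step 16. [r7c7∈{6,8,9}] row 7 places 8 nowhere but r7c7, so r7c7=8.
Step 17. [r9c7∈{6,9}] across col 7, 9 lands solely at r9c7, so r9c7=9.
Step 18. [r7c2∈{1,5,6,9}] across box 7, 9 lands solely at r7c2, so r7c2=9.
Step 19. [r7c1∈{1,5,6}] across row 7, 6 lands solely at r7c1. So r7c1=6.
Step 20. [r8c9∈{1}] r8c9 is down to just 1. So r8c9=1.
Step 21. [r9c9∈{3}] only 3 remains possible at r9c9 ⇒ r9c9=3.
Step 22. [r4c2∈{3,5,8}] in row 4, 3 fits only at r4c2, so r4c2=3.
Step 23. [r6c2∈{4,5,8}] in box 4, 5 fits only at r6c2. So r6c2=5.
Step 24. [r3c9∈{2,7}] row 3 places 2 nowhere but r3c9, so r3c9=2.
Step 25. [r3c2∈{4,6,7}] r3c2 is the only open cell in row 3 admitting 6. So r3c2=6.
Step 26. [r5c2∈{4,8}] col 2 places 4 nowhere but r5c2, so r5c2=4.
Step 27. [r2c2∈{1,7,8}] across col 2, 8 lands solely at r2c2. So r2c2=8.
Step 28. [r6c9∈{8}] r6c9's peers cover all but 8 ⇒ r6c9=8.
Step 29. [r9c1∈{1,5}] r9c1 is the only open cell in col 1 admitting 5. So r9c1=5.
Step 30. [r5c4∈{3}] r5c4 is down to just 3 ⇒ r5c4=3.
Step 31. [r4c3∈{9}] r4c3 is down to just 9 ⇒ r4c3=9.
Step 32. [r6c7∈{6}] r6c7 is down to just 6 ⇒ r6c7=6.
Step 33. [r1c2∈{7}] r1c2 is down to just 7, so r1c2=7.
Step 34. [r3c1∈{4}] r3c1 has the single candidate 4. So r3c1=4.
Step 35. [r5c8∈{1}] r5c8's peers cover all but 1. So r5c8=1.
Step 36. [r4c9∈{5}] nothing but 5 survives at r4c9 ⇒ r4c9=5.
Step 37. [r2c1∈{1}] r2c1 has the single candidate 1, so r2c1=1.
Step 38. [r8c4∈{9}] r8c4 is down to just 9. So r8c4=9.
Step 39. [r1c8∈{5}] r1c8's peers cover all but 5, so r1c8=5.
Step 40. [r9c6∈{7}] r9c6 has the single candidate 7. So r9c6=7.
Step 41. [r9c5∈{2}] r9c5 is down to just 2 ⇒ r9c5=2.
Step 42. [r7c6∈{5}] r7c6 is down to just 5, so r7c6=5.
Step 43. [r6c4∈{4}] r6c4's peers cover all but 4, so r6c4=4.
Step 44. [r3c4∈{7}] r3c4's peers cover all but 7 ⇒ r3c4=7.
Step 45. [r9c8∈{6}] only 6 remains possible at r9c8 ⇒ r9c8=6.
Step 46. [r6c8∈{3}] only 3 remains possible at r6c8 ⇒ r6c8=3.
Step 47. [r5c9∈{9}] nothing but 9 survives at r5c9, so r5c9=9.
Step 48. [r7c4∈{1}] r7c4 has the single candidate 1. So r7c4=1.
Step 49. [r2c9∈{7}] r2c9's peers cover all but 7, so r2c9=7.
Step 50. [r4c5∈{8}] r4c5 has the single candidate 8. So r4c5=8.
Step 51. [r9c2∈{1}] only 1 remains possible at r9c2. So r9c2=1.
Step 52. [r2c3∈{2}] only 2 remains possible at r2c3 ⇒ r2c3=2.
Step 53. [r5c1∈{8}] r5c1 has the single candidate 8. So r5c1=8.

Answer: 9 7 3 2 1 8 4 5 6 / 1 8 2 5 4 6 3 9 7 / 4 6 5 7 9 3 1 8 2 / 7 3 9 6 8 1 2 4 5 / 8 4 6 3 5 2 7 1 9 / 2 5 1 4 7 9 6 3 8 / 6 9 7 1 3 5 8 2 4 / 3 2 8 9 6 4 5 7 1 / 5 1 4 8 2 7 9 6 3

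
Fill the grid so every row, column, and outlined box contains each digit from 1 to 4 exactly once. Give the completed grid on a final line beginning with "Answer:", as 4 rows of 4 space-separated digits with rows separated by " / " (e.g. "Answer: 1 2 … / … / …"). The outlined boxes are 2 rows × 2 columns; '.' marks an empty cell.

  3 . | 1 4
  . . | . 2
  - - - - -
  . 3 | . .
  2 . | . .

Step 1. [r3c4∈{1}] nothing but 1 survives at r3c4, so r3c4=1.
Step 2. [r3c1∈{4}] nothing but 4 survives at r3c1, so r3c1=4.
Step 3. [r4c4∈{3}] only 3 remains possible at r4c4, so r4c4=3.
Step 4. [r2c2∈{1,4}] r2c2 is the only open cell in row 2 admitting 4. So r2c2=4.
Step 5. [r1c2∈{2}] r1c2's peers cover all but 2. So r1c2=2.
Step 6. [r3c3∈{2}] nothing but 2 survives at r3c3. So r3c3=2.
Step 7. [r2c3∈{3}] nothing but 3 survives at r2c3 ⇒ r2c3=3.
Step 8. [r4c2∈{1}] nothing but 1 survives at r4c2. So r4c2=1.
Step 9. [r2c1∈{1}] nothing but 1 survives at r2c1, so r2c1=1.
Step 10. [r4c3∈{4}] only 4 remains possible at r4c3. So r4c3=4.

Answer: 3 2 1 4 / 1 4 3 2 / 4 3 2 1 / 2 1 4 3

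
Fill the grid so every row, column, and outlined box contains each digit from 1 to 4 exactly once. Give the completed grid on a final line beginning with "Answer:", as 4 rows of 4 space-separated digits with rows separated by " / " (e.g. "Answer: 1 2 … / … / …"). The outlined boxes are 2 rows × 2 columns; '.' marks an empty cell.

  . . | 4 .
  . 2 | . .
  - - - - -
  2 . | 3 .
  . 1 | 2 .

Step 1. [r3c4∈{1,4}] 1 has one home in row 3: r3c4. So r3c4=1.
Step 2. [r4c1∈{3,4}] r4c1 is the only open cell in row 4 admitting 3 ⇒ r4c1=3.
Step 3. [r2c1∈{1,4}] in row 2, 4 fits only at r2c1, so r2c1=4.
Step 4. [r1c2∈{3}] r1c2 has the single candidate 3, so r1c2=3.
Step 5. [r4c4∈{4}] only 4 remains possible at r4c4, so r4c4=4.
Step 6. [r2c3∈{1}] only 1 remains possible at r2c3. So r2c3=1.
Step 7. [r1c4∈{2}] nothing but 2 survives at r1c4 ⇒ r1c4=2.
Step 8. [r2c4∈{3}] r2c4 has the single candidate 3 ⇒ r2c4=3.
Step 9. [r3c2∈{4}] r3c2 is down to just 4 ⇒ r3c2=4.
Step 10. [r1c1∈{1}] only 1 remains possible at r1c1. So r1c1=1.

Answer: 1 3 4 2 / 4 2 1 3 / 2 4 3 1 / 3 1 2 4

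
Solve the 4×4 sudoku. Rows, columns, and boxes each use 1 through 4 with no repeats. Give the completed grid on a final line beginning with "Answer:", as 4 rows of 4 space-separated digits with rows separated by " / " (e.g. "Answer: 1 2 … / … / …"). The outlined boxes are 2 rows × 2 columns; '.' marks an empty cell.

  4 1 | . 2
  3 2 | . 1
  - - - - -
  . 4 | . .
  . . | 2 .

Step 1. [r3c3∈{1,3}] r3c3 is the only open cell in col 3 admitting 1, so r3c3=1.
Step 2. [r4c4∈{3,4}] row 4 places 4 nowhere but r4c4 ⇒ r4c4=4.
Step 3. [r3c4∈{3}] r3c4 is down to just 3 ⇒ r3c4=3.
Step 4. [r3c1∈{2}] r3c1 has the single candidate 2 ⇒ r3c1=2.
Step 5. [r4c2∈{3}] only 3 remains possible at r4c2. So r4c2=3.
Step 6. [r4c1∈{1}] nothing but 1 survives at r4c1 ⇒ r4c1=1.
Step 7. [r2c3∈{4}] r2c3's peers cover all but 4. So r2c3=4.
Step 8. [r1c3∈{3}] r1c3 has the single candidate 3, so r1c3=3.

Answer: 4 1 3 2 / 3 2 4 1 / 2 4 1 3 / 1 3 2 4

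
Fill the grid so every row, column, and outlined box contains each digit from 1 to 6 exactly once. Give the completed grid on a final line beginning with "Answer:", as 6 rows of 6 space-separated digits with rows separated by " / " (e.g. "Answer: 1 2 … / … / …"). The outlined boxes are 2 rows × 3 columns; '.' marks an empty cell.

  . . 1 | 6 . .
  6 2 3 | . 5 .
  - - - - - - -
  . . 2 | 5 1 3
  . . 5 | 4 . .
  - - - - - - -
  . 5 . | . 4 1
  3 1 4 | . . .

Step 1. [r6c4∈{2}] r6c4's peers cover all but 2, so r6c4=2.
Step 2. [r1c2∈{4}] r1c2 is down to just 4 ⇒ r1c2=4.
Step 3. [r6c5∈{6}] r6c5's peers cover all but 6, so r6c5=6.
Step 4. [r4c6∈{2,6}] col 6 places 6 nowhere but r4c6. So r4c6=6.
Step 5. [r4c5∈{2}] nothing but 2 survives at r4c5. So r4c5=2.
Step 6. [r2c4∈{1}] nothing but 1 survives at r2c4, so r2c4=1.
Step 7. [r4c2∈{3}] nothing but 3 survives at r4c2. So r4c2=3.
Step 8. [r5c1∈{2}] r5c1's peers cover all but 2. So r5c1=2.
Step 9. [r3c2∈{6}] nothing but 6 survives at r3c2 ⇒ r3c2=6.
Step 10. [r1c1∈{5}] nothing but 5 survives at r1c1. So r1c1=5.
Step 11. [r1c5∈{3}] r1c5 is down to just 3, so r1c5=3.
Step 12. [r5c4∈{3}] only 3 remains possible at r5c4 ⇒ r5c4=3.
Step 13. [r1c6∈{2}] r1c6 is down to just 2, so r1c6=2.
Step 14. [r2c6∈{4}] nothing but 4 survives at r2c6, so r2c6=4.
Step 15. [r6c6∈{5}] r6c6 has the single candidate 5 ⇒ r6c6=5.
Step 16. [r3c1∈{4}] nothing but 4 survives at r3c1. So r3c1=4.
Step 17. [r5c3∈{6}] r5c3 has the single candidate 6, so r5c3=6.
Step 18. [r4c1∈{1}] r4c1's peers cover all but 1 ⇒ r4c1=1.

Answer: 5 4 1 6 3 2 / 6 2 3 1 5 4 / 4 6 2 5 1 3 / 1 3 5 4 2 6 / 2 5 6 3 4 1 / 3 1 4 2 6 5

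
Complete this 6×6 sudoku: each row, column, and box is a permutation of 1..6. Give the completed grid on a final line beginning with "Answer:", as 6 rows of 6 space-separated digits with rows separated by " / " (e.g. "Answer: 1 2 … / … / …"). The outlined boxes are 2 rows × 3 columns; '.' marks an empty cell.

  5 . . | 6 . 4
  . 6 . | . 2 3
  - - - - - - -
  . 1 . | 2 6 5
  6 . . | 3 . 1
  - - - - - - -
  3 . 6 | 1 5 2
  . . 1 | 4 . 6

Step 1. [r3c1∈{4}] only 4 remains possible at r3c1. So r3c1=4.
Step 2. [r1c2∈{2,3}] across col 2, 3 lands solely at r1c2, so r1c2=3.
Step 3. [r6c2∈{2,5}] r6c2 is the only open cell in row 6 admitting 5, so r6c2=5.
Step 4. [r4c3∈{2,5}] row 4 places 5 nowhere but r4c3. So r4c3=5.
Step 5. [r4c2∈{2}] r4c2 is down to just 2, so r4c2=2.
Step 6. [r2c1∈{1}] nothing but 1 survives at r2c1 ⇒ r2c1=1.
Step 7. [r2c3∈{4}] r2c3's peers cover all but 4, so r2c3=4.
Step 8. [r4c5∈{4}] r4c5 is down to just 4. So r4c5=4.
Step 9. [r3c3∈{3}] r3c3 has the single candidate 3 ⇒ r3c3=3.
Step 10. [r5c2∈{4}] r5c2 is down to just 4, so r5c2=4.
Step 11. [r1c3∈{2}] nothing but 2 survives at r1c3. So r1c3=2.
Step 12. [r2c4∈{5}] r2c4 has the single candidate 5, so r2c4=5.
Step 13. [r6c1∈{2}] r6c1 has the single candidate 2, so r6c1=2.
Step 14. [r6c5∈{3}] only 3 remains possible at r6c5. So r6c5=3.
Step 15. [r1c5∈{1}] nothing but 1 survives at r1c5. So r1c5=1.

Answer: 5 3 2 6 1 4 / 1 6 4 5 2 3 / 4 1 3 2 6 5 / 6 2 5 3 4 1 / 3 4 6 1 5 2 / 2 5 1 4 3 6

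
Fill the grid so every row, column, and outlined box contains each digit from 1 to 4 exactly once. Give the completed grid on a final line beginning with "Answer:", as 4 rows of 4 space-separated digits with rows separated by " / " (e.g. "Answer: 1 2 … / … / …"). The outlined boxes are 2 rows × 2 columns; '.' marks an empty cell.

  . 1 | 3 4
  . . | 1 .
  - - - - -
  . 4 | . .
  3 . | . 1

Step 1. [r4c2∈{2}] r4c2's peers cover all but 2, so r4c2=2.
Step 2. [r2c4∈{2}] r2c4's peers cover all but 2 ⇒ r2c4=2.
Step 3. [r3c1∈{1}] r3c1's peers cover all but 1. So r3c1=1.
Step 4. [r2c1∈{4}] r2c1 is down to just 4, so r2c1=4.
Step 5. [r1c1∈{2}] r1c1 is down to just 2. So r1c1=2.
Step 6. [r2c2∈{3}] r2c2 has the single candidate 3, so r2c2=3.
Step 7. [r4c3∈{4}] r4c3 is down to just 4 ⇒ r4c3=4.
Step 8. [r3c3∈{2}] only 2 remains possible at r3c3. So r3c3=2.
Step 9. [r3c4∈{3}] nothing but 3 survives at r3c4 ⇒ r3c4=3.

Answer: 2 1 3 4 / 4 3 1 2 / 1 4 2 3 / 3 2 4 1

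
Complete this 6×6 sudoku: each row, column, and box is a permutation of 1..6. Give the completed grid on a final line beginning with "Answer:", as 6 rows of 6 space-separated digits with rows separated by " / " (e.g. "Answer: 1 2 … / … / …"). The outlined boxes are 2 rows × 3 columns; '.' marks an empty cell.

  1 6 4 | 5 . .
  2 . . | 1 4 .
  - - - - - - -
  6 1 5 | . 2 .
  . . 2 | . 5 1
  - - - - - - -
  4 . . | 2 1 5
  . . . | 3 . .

Step 1. [r2c3∈{3}] r2c3 has the single candidate 3, so r2c3=3.
Step 2. [r4c2∈{3,4}] in col 2, 4 fits only at r4c2. So r4c2=4.
Step 3. [r6c5∈{6}] r6c5's peers cover all but 6. So r6c5=6.
Step 4. [r3c6∈{3,4}] across row 3, 3 lands solely at r3c6. So r3c6=3.
Step 5. [r6c2∈{2,5}] in row 6, 2 fits only at r6c2 ⇒ r6c2=2.
Step 6. [r2c6∈{6}] r2c6's peers cover all but 6 ⇒ r2c6=6.
Step 7. [r1c5∈{3}] only 3 remains possible at r1c5 ⇒ r1c5=3.
Step 8. [r3c4∈{4}] only 4 remains possible at r3c4 ⇒ r3c4=4.
Step 9. [r1c6∈{2}] r1c6 has the single candidate 2 ⇒ r1c6=2.
Step 10. [r5c3∈{6}] nothing but 6 survives at r5c3 ⇒ r5c3=6.
Step 11. [r6c3∈{1}] nothing but 1 survives at r6c3. So r6c3=1.
Step 12. [r6c1∈{5}] only 5 remains possible at r6c1. So r6c1=5.
Step 13. [r4c4∈{6}] r4c4 is down to just 6. So r4c4=6.
Step 14. [r6c6∈{4}] only 4 remains possible at r6c6. So r6c6=4.
Step 15. [r2c2∈{5}] r2c2 has the single candidate 5, so r2c2=5.
Step 16. [r5c2∈{3}] r5c2 is down to just 3. So r5c2=3.
Step 17. [r4c1∈{3}] nothing but 3 survives at r4c1, so r4c1=3.

Answer: 1 6 4 5 3 2 / 2 5 3 1 4 6 / 6 1 5 4 2 3 / 3 4 2 6 5 1 / 4 3 6 2 1 5 / 5 2 1 3 6 4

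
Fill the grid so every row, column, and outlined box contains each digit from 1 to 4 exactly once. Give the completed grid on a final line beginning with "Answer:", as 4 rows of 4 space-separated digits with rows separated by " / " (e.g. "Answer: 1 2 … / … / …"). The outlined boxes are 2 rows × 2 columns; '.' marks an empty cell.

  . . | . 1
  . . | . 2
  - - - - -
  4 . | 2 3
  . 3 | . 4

Step 1. [r4c1∈{1,2}] row 4 places 2 nowhere but r4c1. So r4c1=2.
Step 2. [r2c1∈{1,3}] r2c1 is the only open cell in col 1 admitting 1. So r2c1=1.
Step 3. [r2c3∈{3,4}] row 2 places 3 nowhere but r2c3. So r2c3=3.
Step 4. [r1c2∈{2,4}] across row 1, 2 lands solely at r1c2, so r1c2=2.
Step 5. [r1c1∈{3}] nothing but 3 survives at r1c1 ⇒ r1c1=3.
Step 6. [r1c3∈{4}] nothing but 4 survives at r1c3. So r1c3=4.
Step 7. [r2c2∈{4}] r2c2 is down to just 4, so r2c2=4.
Step 8. [r3c2∈{1}] r3c2 has the single candidate 1, so r3c2=1.
Step 9. [r4c3∈{1}] nothing but 1 survives at r4c3. So r4c3=1.

Answer: 3 2 4 1 / 1 4 3 2 / 4 1 2 3 / 2 3 1 4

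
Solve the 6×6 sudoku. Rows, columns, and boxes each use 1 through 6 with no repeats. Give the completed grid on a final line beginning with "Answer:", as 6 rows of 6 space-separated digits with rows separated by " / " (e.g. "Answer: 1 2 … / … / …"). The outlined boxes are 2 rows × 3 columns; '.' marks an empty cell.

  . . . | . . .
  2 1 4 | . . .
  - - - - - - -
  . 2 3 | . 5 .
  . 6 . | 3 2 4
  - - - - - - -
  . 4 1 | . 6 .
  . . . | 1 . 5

Step 1. [r1c4∈{2,4,5,6}] across col 4, 4 lands solely at r1c4, so r1c4=4.
Step 2. [r1c6∈{1,2,3,6}] r1c6 is the only open cell in row 1 admitting 2 ⇒ r1c6=2.
Step 3. [r6c2∈{3}] only 3 remains possible at r6c2 ⇒ r6c2=3.
Step 4. [r1c1∈{3,5,6}] 3 has one home in col 1: r1c1, so r1c1=3.
Step 5. [r1c3∈{5,6}] in row 1, 6 fits only at r1c3. So r1c3=6.
Step 6. [r3c4∈{6}] r3c4 is down to just 6 ⇒ r3c4=6.
Step 7. [r4c1∈{1,5}] r4c1 is the only open cell in row 4 admitting 1 ⇒ r4c1=1.
Step 8. [r5c6∈{3}] only 3 remains possible at r5c6 ⇒ r5c6=3.
Step 9. [r1c5∈{1}] only 1 remains possible at r1c5 ⇒ r1c5=1.
Step 10. [r6c3∈{2}] r6c3 is down to just 2. So r6c3=2.
Step 11. [r2c6∈{6}] r2c6 has the single candidate 6. So r2c6=6.
Step 12. [r1c2∈{5}] only 5 remains possible at r1c2, so r1c2=5.
Step 13. [r5c4∈{2}] r5c4 has the single candidate 2 ⇒ r5c4=2.
Step 14. [r2c4∈{5}] only 5 remains possible at r2c4. So r2c4=5.
Step 15. [r4c3∈{5}] nothing but 5 survives at r4c3 ⇒ r4c3=5.
Step 16. [r3c1∈{4}] nothing but 4 survives at r3c1. So r3c1=4.
Step 17. [r6c1∈{6}] nothing but 6 survives at r6c1, so r6c1=6.
Step 18. [r6c5∈{4}] nothing but 4 survives at r6c5, so r6c5=4.
Step 19. [r3c6∈{1}] nothing but 1 survives at r3c6 ⇒ r3c6=1.
Step 20. [r5c1∈{5}] r5c1 is down to just 5 ⇒ r5c1=5.
Step 21. [r2c5∈{3}] r2c5 has the single candidate 3. So r2c5=3.

Answer: 3 5 6 4 1 2 / 2 1 4 5 3 6 / 4 2 3 6 5 1 / 1 6 5 3 2 4 / 5 4 1 2 6 3 / 6 3 2 1 4 5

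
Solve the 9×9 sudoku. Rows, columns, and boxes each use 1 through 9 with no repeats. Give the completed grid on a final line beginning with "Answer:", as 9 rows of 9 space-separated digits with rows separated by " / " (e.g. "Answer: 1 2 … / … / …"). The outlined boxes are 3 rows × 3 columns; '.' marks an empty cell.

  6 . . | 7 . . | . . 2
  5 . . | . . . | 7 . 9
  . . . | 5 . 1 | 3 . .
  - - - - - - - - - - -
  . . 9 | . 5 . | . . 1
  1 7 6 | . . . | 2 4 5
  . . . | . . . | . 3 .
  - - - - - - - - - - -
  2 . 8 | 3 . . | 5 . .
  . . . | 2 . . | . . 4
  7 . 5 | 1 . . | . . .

Step 1. [r6c7∈{6,8,9}] r6c7 is the only open cell in box 6 admitting 9. So r6c7=9.
Step 2. [r1c7∈{1,4,8}] 4 has one home in col 7: r1c7 ⇒ r1c7=4.
Step 3. [r8c7∈{1,6,8}] across col 7, 1 lands solely at r8c7. So r8c7=1.
Step 4. [r6c5∈{1,2,4,6,7,8}] 1 has one home in row 6: r6c5, so r6c5=1.
Step 5. [r8c3∈{3}] only 3 remains possible at r8c3 ⇒ r8c3=3.
Step 6. [r8c1∈{9}] r8c1's peers cover all but 9 ⇒ r8c1=9.
Step 7. [r8c2∈{6}] r8c2 is down to just 6. So r8c2=6.
Step 8. [r9c2∈{4}] r9c2's peers cover all but 4, so r9c2=4.
Step 9. [r1c3∈{1}] nothing but 1 survives at r1c3 ⇒ r1c3=1.
Step 10. [r4c1∈{3,4,8}] across col 1, 3 lands solely at r4c1 ⇒ r4c1=3.
Step 11. [r5c4∈{8,9}] r5c4 is the only open cell in col 4 admitting 9, so r5c4=9.
Step 12. [r9c8∈{2,6,8,9}] in row 9, 2 fits only at r9c8. So r9c8=2.
Step 13. [r7c8∈{6,7,9}] across col 8, 9 lands solely at r7c8 ⇒ r7c8=9.
Step 14. [r8c6∈{5,7,8}] in row 8, 5 fits only at r8c6 ⇒ r8c6=5.
Step 15. [r9c9∈{3,6,8}] across row 9, 3 lands solely at r9c9, so r9c9=3.
Step 16. [r6c2∈{2,5,8}] in row 6, 5 fits only at r6c2 ⇒ r6c2=5.
Step 17. [r3c3∈{2,4,7}] in row 3, 7 fits only at r3c3. So r3c3=7.
Step 18. [r2c8∈{1,6,8}] row 2 places 1 nowhere but r2c8 ⇒ r2c8=1.
Step 19. [r3c1∈{4,8}] the pair r3c8,r3c9 in row 3 locks {6,8} between them, so r3c1≠8.
Step 20. [r6c1∈{4,8}] in col 1, 8 fits only at r6c1. So r6c1=8.
Step 21. [r3c9∈{6,8}] in col 9, 8 fits only at r3c9, so r3c9=8.
Step 22. [r4c2∈{2}] r4c2's peers cover all but 2 ⇒ r4c2=2.
Step 23. [r3c5∈{2,4,6,9}] r3c5 is the only open cell in row 3 admitting 2, so r3c5=2.
Step 24. [r6c6∈{2,4,6,7}] 2 has one home in row 6: r6c6, so r6c6=2.
Step 25. [r4c6∈{4,6,7,8}] r4c6 is the only open cell in box 5 admitting 7, so r4c6=7.
Step 26. [r4c4∈{4,6,8}] r4c4 is the only open cell in row 4 admitting 4. So r4c4=4.
Step 27. [r2c4∈{6,8}] r2c4 is the only open cell in col 4 admitting 8. So r2c4=8.
Step 28. [r8c8∈{7,8}] 7 has one home in col 8: r8c8 ⇒ r8c8=7.
Step 29. [r9c7∈{6,8}] box 9 places 8 nowhere but r9c7, so r9c7=8.
Step 30. [r2c2∈{3}] r2c2 is down to just 3 ⇒ r2c2=3.
Step 31. [r7c9∈{6}] only 6 remains possible at r7c9 ⇒ r7c9=6.
Step 32. [r5c6∈{3,8}] r5c6 is the only open cell in col 6 admitting 8 ⇒ r5c6=8.
Step 33. [r7c6∈{4}] nothing but 4 survives at r7c6. So r7c6=4.
Step 34. [r2c6∈{6}] nothing but 6 survives at r2c6 ⇒ r2c6=6.
Step 35. [r1c6∈{3,9}] col 6 places 3 nowhere but r1c6 ⇒ r1c6=3.
Step 36. [r1c5∈{9}] nothing but 9 survives at r1c5 ⇒ r1c5=9.
Step 37. [r6c3∈{4}] r6c3 has the single candidate 4. So r6c3=4.
Step 38. [r3c8∈{6}] nothing but 6 survives at r3c8 ⇒ r3c8=6.
Step 39. [r9c5∈{6}] only 6 remains possible at r9c5. So r9c5=6.
Step 40. [r2c3∈{2}] only 2 remains possible at r2c3. So r2c3=2.
Step 41. [r4c7∈{6}] only 6 remains possible at r4c7. So r4c7=6.
Step 42. [r5c5∈{3}] r5c5's peers cover all but 3, so r5c5=3.
Step 43. [r6c9∈{7}] r6c9 is down to just 7, so r6c9=7.
Step 44. [r2c5∈{4}] only 4 remains possible at r2c5, so r2c5=4.
Step 45. [r3c1∈{4}] only 4 remains possible at r3c1. So r3c1=4.
Step 46. [r3c2∈{9}] only 9 remains possible at r3c2 ⇒ r3c2=9.
Step 47. [r1c2∈{8}] only 8 remains possible at r1c2 ⇒ r1c2=8.
Step 48. [r7c5∈{7}] r7c5's peers cover all but 7, so r7c5=7.
Step 49. [r4c8∈{8}] r4c8 is down to just 8. So r4c8=8.
Step 50. [r1c8∈{5}] only 5 remains possible at r1c8, so r1c8=5.
Step 51. [r6c4∈{6}] r6c4 has the single candidate 6. So r6c4=6.
Step 52. [r9c6∈{9}] nothing but 9 survives at r9c6, so r9c6=9.
Step 53. [r8c5∈{8}] nothing but 8 survives at r8c5 ⇒ r8c5=8.
Step 54. [r7c2∈{1}] r7c2 has the single candidate 1, so r7c2=1.

Answer: 6 8 1 7 9 3 4 5 2 / 5 3 2 8 4 6 7 1 9 / 4 9 7 5 2 1 3 6 8 / 3 2 9 4 5 7 6 8 1 / 1 7 6 9 3 8 2 4 5 / 8 5 4 6 1 2 9 3 7 / 2 1 8 3 7 4 5 9 6 / 9 6 3 2 8 5 1 7 4 / 7 4 5 1 6 9 8 2 3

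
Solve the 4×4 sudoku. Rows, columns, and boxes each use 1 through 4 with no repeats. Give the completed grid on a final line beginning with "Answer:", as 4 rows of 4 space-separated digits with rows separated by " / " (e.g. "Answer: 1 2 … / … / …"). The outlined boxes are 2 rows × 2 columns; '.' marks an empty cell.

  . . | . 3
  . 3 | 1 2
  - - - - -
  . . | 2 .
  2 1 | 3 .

Step 1. [r3c2∈{4}] only 4 remains possible at r3c2. So r3c2=4.
Step 2. [r2c1∈{4}] r2c1 has the single candidate 4 ⇒ r2c1=4.
Step 3. [r3c4∈{1}] only 1 remains possible at r3c4, so r3c4=1.
Step 4. [r1c3∈{4}] nothing but 4 survives at r1c3 ⇒ r1c3=4.
Step 5. [r4c4∈{4}] nothing but 4 survives at r4c4. So r4c4=4.
Step 6. [r1c2∈{2}] nothing but 2 survives at r1c2 ⇒ r1c2=2.
Step 7. [r1c1∈{1}] r1c1's peers cover all but 1, so r1c1=1.
Step 8. [r3c1∈{3}] r3c1 is down to just 3. So r3c1=3.

Answer: 1 2 4 3 / 4 3 1 2 / 3 4 2 1 / 2 1 3 4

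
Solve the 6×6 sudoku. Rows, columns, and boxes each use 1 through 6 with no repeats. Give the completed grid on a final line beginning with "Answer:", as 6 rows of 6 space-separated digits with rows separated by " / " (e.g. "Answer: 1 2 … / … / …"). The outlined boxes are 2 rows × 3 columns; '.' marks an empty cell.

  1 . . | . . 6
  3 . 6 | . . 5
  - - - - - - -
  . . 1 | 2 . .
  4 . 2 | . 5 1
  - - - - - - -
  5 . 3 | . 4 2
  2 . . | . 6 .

Step 1. [r3c5∈{3}] r3c5 has the single candidate 3. So r3c5=3.
Step 2. [r5c2∈{1,6}] r5c2 is the only open cell in row 5 admitting 6, so r5c2=6.
Step 3. [r5c4∈{1}] nothing but 1 survives at r5c4 ⇒ r5c4=1.
Step 4. [r1c3∈{4,5}] across col 3, 5 lands solely at r1c3. So r1c3=5.
Step 5. [r1c4∈{3,4}] 3 has one home in row 1: r1c4. So r1c4=3.
Step 6. [r1c2∈{2,4}] 4 has one home in row 1: r1c2 ⇒ r1c2=4.
Step 7. [r2c2∈{2}] r2c2 has the single candidate 2 ⇒ r2c2=2.
Step 8. [r2c4∈{4}] only 4 remains possible at r2c4. So r2c4=4.
Step 9. [r6c2∈{1}] r6c2 has the single candidate 1, so r6c2=1.
Step 10. [r3c1∈{6}] nothing but 6 survives at r3c1. So r3c1=6.
Step 11. [r1c5∈{2}] nothing but 2 survives at r1c5. So r1c5=2.
Step 12. [r2c5∈{1}] nothing but 1 survives at r2c5. So r2c5=1.
Step 13. [r3c6∈{4}] r3c6's peers cover all but 4. So r3c6=4.
Step 14. [r4c4∈{6}] r4c4 has the single candidate 6, so r4c4=6.
Step 15. [r3c2∈{5}] r3c2 is down to just 5, so r3c2=5.
Step 16. [r6c6∈{3}] nothing but 3 survives at r6c6 ⇒ r6c6=3.
Step 17. [r6c4∈{5}] r6c4 has the single candidate 5, so r6c4=5.
Step 18. [r6c3∈{4}] r6c3 is down to just 4 ⇒ r6c3=4.
Step 19. [r4c2∈{3}] r4c2 has the single candidate 3. So r4c2=3.

Answer: 1 4 5 3 2 6 / 3 2 6 4 1 5 / 6 5 1 2 3 4 / 4 3 2 6 5 1 / 5 6 3 1 4 2 / 2 1 4 5 6 3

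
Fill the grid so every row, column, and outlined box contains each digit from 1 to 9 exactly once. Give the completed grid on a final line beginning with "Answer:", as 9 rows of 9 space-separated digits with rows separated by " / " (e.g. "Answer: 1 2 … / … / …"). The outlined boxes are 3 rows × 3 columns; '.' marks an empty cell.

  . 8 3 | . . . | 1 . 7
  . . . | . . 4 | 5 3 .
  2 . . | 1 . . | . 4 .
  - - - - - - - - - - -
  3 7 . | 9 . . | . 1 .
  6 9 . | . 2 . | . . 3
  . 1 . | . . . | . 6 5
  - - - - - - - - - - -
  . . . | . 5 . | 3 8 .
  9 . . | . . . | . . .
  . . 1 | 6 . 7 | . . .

Step 1. [r2c2∈{6}] r2c2 has the single candidate 6. So r2c2=6.
Step 2. [r6c7∈{2,4,7,8,9}] across row 6, 9 lands solely at r6c7 ⇒ r6c7=9.
Step 3. [r8c5∈{1,3,4,8}] r8c5 is the only open cell in col 5 admitting 1, so r8c5=1.
Step 4. [r3c2∈{5}] nothing but 5 survives at r3c2 ⇒ r3c2=5.
Step 5. [r6c3∈{2,4,8}] row 6 places 2 nowhere but r6c3, so r6c3=2.
Step 6. [r7c9∈{1,2,4,6,9}] row 7 places 1 nowhere but r7c9. So r7c9=1.
Step 7. [r7c6∈{2,9}] r7c6 is the only open cell in row 7 admitting 9, so r7c6=9.
Step 8. [r9c1∈{4,5,8}] across col 1, 5 lands solely at r9c1, so r9c1=5.
Step 9. [r9c5∈{3,4,8}] row 9 places 8 nowhere but r9c5, so r9c5=8.
Step 10. [r8c3∈{4,6,7,8}] row 8 places 8 nowhere but r8c3, so r8c3=8.
Step 11. [r5c8∈{7}] nothing but 7 survives at r5c8, so r5c8=7.
Step 12. [r8c7∈{2,4,6,7}] in row 8, 7 fits only at r8c7 ⇒ r8c7=7.
Step 13. [r3c7∈{6,8}] r3c7 is the only open cell in col 7 admitting 6, so r3c7=6.
Step 14. [r9c2∈{2,3,4}] row 9 places 3 nowhere but r9c2, so r9c2=3.
Step 15. [r6c1∈{4,8}] in col 1, 8 fits only at r6c1, so r6c1=8.
Step 16. [r6c6∈{3}] r6c6 is down to just 3, so r6c6=3.
Step 17. [r8c6∈{2}] r8c6 has the single candidate 2. So r8c6=2.
Step 18. [r7c4∈{4}] only 4 remains possible at r7c4 ⇒ r7c4=4.
Step 19. [r3c6∈{8}] nothing but 8 survives at r3c6 ⇒ r3c6=8.
Step 20. [r3c9∈{9}] r3c9 is down to just 9, so r3c9=9.
Step 21. [r3c3∈{7}] r3c3 is down to just 7. So r3c3=7.
Step 22. [r1c8∈{2}] r1c8 is down to just 2. So r1c8=2.
Step 23. [r6c5∈{4,7}] r6c5 is the only open cell in row 6 admitting 4, so r6c5=4.
Step 24. [r1c5∈{6,9}] 9 has one home in row 1: r1c5, so r1c5=9.
Step 25. [r5c4∈{5,8}] r5c4 is the only open cell in col 4 admitting 8, so r5c4=8.
Step 26. [r5c7∈{4}] r5c7's peers cover all but 4 ⇒ r5c7=4.
Step 27. [r1c6∈{5,6}] r1c6 is the only open cell in row 1 admitting 6 ⇒ r1c6=6.
Step 28. [r4c6∈{5}] r4c6 has the single candidate 5 ⇒ r4c6=5.
Step 29. [r9c9∈{2,4}] in row 9, 4 fits only at r9c9 ⇒ r9c9=4.
Step 30. [r4c9∈{2,8}] r4c9 is the only open cell in col 9 admitting 2 ⇒ r4c9=2.
Step 31. [r6c4∈{7}] nothing but 7 survives at r6c4, so r6c4=7.
Step 32. [r4c3∈{4}] r4c3's peers cover all but 4, so r4c3=4.
Step 33. [r7c1∈{7}] r7c1 is down to just 7 ⇒ r7c1=7.
Step 34. [r7c3∈{6}] only 6 remains possible at r7c3. So r7c3=6.
Step 35. [r8c8∈{5}] r8c8 has the single candidate 5 ⇒ r8c8=5.
Step 36. [r2c9∈{8}] only 8 remains possible at r2c9. So r2c9=8.
Step 37. [r3c5∈{3}] nothing but 3 survives at r3c5 ⇒ r3c5=3.
Step 38. [r4c7∈{8}] only 8 remains possible at r4c7. So r4c7=8.
Step 39. [r2c3∈{9}] only 9 remains possible at r2c3. So r2c3=9.
Step 40. [r8c4∈{3}] r8c4's peers cover all but 3 ⇒ r8c4=3.
Step 41. [r1c4∈{5}] only 5 remains possible at r1c4. So r1c4=5.
Step 42. [r2c4∈{2}] r2c4 has the single candidate 2 ⇒ r2c4=2.
Step 43. [r7c2∈{2}] only 2 remains possible at r7c2. So r7c2=2.
Step 44. [r4c5∈{6}] r4c5 is down to just 6. So r4c5=6.
Step 45. [r8c2∈{4}] nothing but 4 survives at r8c2. So r8c2=4.
Step 46. [r1c1∈{4}] only 4 remains possible at r1c1. So r1c1=4.
Step 47. [r5c6∈{1}] r5c6 is down to just 1. So r5c6=1.
Step 48. [r2c5∈{7}] r2c5's peers cover all but 7. So r2c5=7.
Step 49. [r5c3∈{5}] nothing but 5 survives at r5c3 ⇒ r5c3=5.
Step 50. [r9c7∈{2}] only 2 remains possible at r9c7, so r9c7=2.
Step 51. [r8c9∈{6}] nothing but 6 survives at r8c9. So r8c9=6.
Step 52. [r9c8∈{9}] r9c8 has the single candidate 9. So r9c8=9.
Step 53. [r2c1∈{1}] r2c1's peers cover all but 1. So r2c1=1.

Answer: 4 8 3 5 9 6 1 2 7 / 1 6 9 2 7 4 5 3 8 / 2 5 7 1 3 8 6 4 9 / 3 7 4 9 6 5 8 1 2 / 6 9 5 8 2 1 4 7 3 / 8 1 2 7 4 3 9 6 5 / 7 2 6 4 5 9 3 8 1 / 9 4 8 3 1 2 7 5 6 / 5 3 1 6 8 7 2 9 4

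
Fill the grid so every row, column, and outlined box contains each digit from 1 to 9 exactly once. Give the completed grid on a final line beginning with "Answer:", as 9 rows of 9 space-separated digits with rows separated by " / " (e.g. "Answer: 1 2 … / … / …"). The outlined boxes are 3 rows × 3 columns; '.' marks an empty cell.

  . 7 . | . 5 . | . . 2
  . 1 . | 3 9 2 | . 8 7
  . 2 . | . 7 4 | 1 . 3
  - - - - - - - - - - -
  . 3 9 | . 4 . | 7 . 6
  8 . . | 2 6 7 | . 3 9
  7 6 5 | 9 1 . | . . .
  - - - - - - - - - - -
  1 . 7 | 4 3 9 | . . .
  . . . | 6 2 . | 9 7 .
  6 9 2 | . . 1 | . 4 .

Step 1. [r5c7∈{4,5}] r5c7 is the only open cell in row 5 admitting 5 ⇒ r5c7=5.
Step 2. [r3c4∈{8}] only 8 remains possible at r3c4, so r3c4=8.
Step 3. [r3c8∈{5,6,9}] r3c8 is the only open cell in box 3 admitting 5, so r3c8=5.
Step 4. [r1c3∈{3,4,6,8}] 8 has one home in row 1: r1c3 ⇒ r1c3=8.
Step 5. [r9c5∈{8}] nothing but 8 survives at r9c5, so r9c5=8.
Step 6. [r8c6∈{5}] nothing but 5 survives at r8c6, so r8c6=5.
Step 7. [r6c8∈{2}] r6c8 is down to just 2 ⇒ r6c8=2.
Step 8. [r1c1∈{3,4,9}] in row 1, 3 fits only at r1c1. So r1c1=3.
Step 9. [r1c7∈{4,6}] 4 has one home in row 1: r1c7 ⇒ r1c7=4.
Step 10. [r6c7∈{8}] r6c7 is down to just 8. So r6c7=8.
Step 11. [r2c7∈{6}] nothing but 6 survives at r2c7, so r2c7=6.
Step 12. [r2c3∈{4}] only 4 remains possible at r2c3, so r2c3=4.
Step 13. [r7c2∈{5,8}] across col 2, 5 lands solely at r7c2, so r7c2=5.
Step 14. [r8c2∈{4,8}] col 2 places 8 nowhere but r8c2. So r8c2=8.
Step 15. [r2c1∈{5}] only 5 remains possible at r2c1, so r2c1=5.
Step 16. [r1c4∈{1}] only 1 remains possible at r1c4, so r1c4=1.
Step 17. [r9c4∈{7}] nothing but 7 survives at r9c4, so r9c4=7.
Step 18. [r9c9∈{5}] only 5 remains possible at r9c9, so r9c9=5.
Step 19. [r4c8∈{1}] r4c8 has the single candidate 1, so r4c8=1.
Step 20. [r1c6∈{6}] r1c6 has the single candidate 6, so r1c6=6.
Step 21. [r5c2∈{4}] nothing but 4 survives at r5c2. So r5c2=4.
Step 22. [r4c1∈{2}] nothing but 2 survives at r4c1. So r4c1=2.
Step 23. [r8c3∈{3}] nothing but 3 survives at r8c3. So r8c3=3.
Step 24. [r8c9∈{1}] only 1 remains possible at r8c9 ⇒ r8c9=1.
Step 25. [r3c1∈{9}] r3c1 is down to just 9 ⇒ r3c1=9.
Step 26. [r7c7∈{2}] r7c7's peers cover all but 2, so r7c7=2.
Step 27. [r3c3∈{6}] nothing but 6 survives at r3c3, so r3c3=6.
Step 28. [r7c9∈{8}] r7c9 is down to just 8. So r7c9=8.
Step 29. [r8c1∈{4}] r8c1 is down to just 4. So r8c1=4.
Step 30. [r7c8∈{6}] r7c8 has the single candidate 6. So r7c8=6.
Step 31. [r6c6∈{3}] r6c6 has the single candidate 3, so r6c6=3.
Step 32. [r5c3∈{1}] r5c3 is down to just 1. So r5c3=1.
Step 33. [r9c7∈{3}] r9c7 is down to just 3 ⇒ r9c7=3.
Step 34. [r1c8∈{9}] nothing but 9 survives at r1c8, so r1c8=9.
Step 35. [r4c4∈{5}] r4c4 is down to just 5, so r4c4=5.
Step 36. [r6c9∈{4}] r6c9's peers cover all but 4 ⇒ r6c9=4.
Step 37. [r4c6∈{8}] r4c6 has the single candidate 8, so r4c6=8.

Answer: 3 7 8 1 5 6 4 9 2 / 5 1 4 3 9 2 6 8 7 / 9 2 6 8 7 4 1 5 3 / 2 3 9 5 4 8 7 1 6 / 8 4 1 2 6 7 5 3 9 / 7 6 5 9 1 3 8 2 4 / 1 5 7 4 3 9 2 6 8 / 4 8 3 6 2 5 9 7 1 / 6 9 2 7 8 1 3 4 5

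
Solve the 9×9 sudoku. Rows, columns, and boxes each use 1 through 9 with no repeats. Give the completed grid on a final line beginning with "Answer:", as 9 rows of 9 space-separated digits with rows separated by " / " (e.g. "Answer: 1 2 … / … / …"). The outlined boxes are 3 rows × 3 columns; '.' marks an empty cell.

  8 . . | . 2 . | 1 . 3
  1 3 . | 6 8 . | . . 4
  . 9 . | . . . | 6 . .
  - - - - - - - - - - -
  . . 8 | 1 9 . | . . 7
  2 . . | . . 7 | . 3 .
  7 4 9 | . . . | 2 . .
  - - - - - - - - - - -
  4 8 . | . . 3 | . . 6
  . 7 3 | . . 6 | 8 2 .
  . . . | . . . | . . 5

Step 1. [r3c1∈{5}] only 5 remains possible at r3c1, so r3c1=5.
Step 2. [r9c2∈{1,2,6}] col 2 places 2 nowhere but r9c2 ⇒ r9c2=2.
Step 3. [r7c3∈{1,5}] in box 7, 5 fits only at r7c3, so r7c3=5.
Step 4. [r9c3∈{1,6}] box 7 places 1 nowhere but r9c3, so r9c3=1.
Step 5. [r5c3∈{6}] r5c3 is down to just 6. So r5c3=6.
Step 6. [r4c2∈{5}] nothing but 5 survives at r4c2. So r4c2=5.
Step 7. [r4c7∈{4}] r4c7's peers cover all but 4 ⇒ r4c7=4.
Step 8. [r9c8∈{4,7,9}] r9c8 is the only open cell in col 8 admitting 4 ⇒ r9c8=4.
Step 9. [r9c5∈{7}] r9c5's peers cover all but 7. So r9c5=7.
Step 10. [r8c1∈{9}] nothing but 9 survives at r8c1. So r8c1=9.
Step 11. [r8c9∈{1}] r8c9's peers cover all but 1. So r8c9=1.
Step 12. [r6c9∈{8}] nothing but 8 survives at r6c9, so r6c9=8.
Step 13. [r6c6∈{5}] r6c6 is down to just 5. So r6c6=5.
Step 14. [r1c4∈{4,5,7,9}] across box 2, 5 lands solely at r1c4, so r1c4=5.
Step 15. [r3c4∈{3,4,7}] across col 4, 7 lands solely at r3c4 ⇒ r3c4=7.
Step 16. [r2c6∈{9}] r2c6 is down to just 9, so r2c6=9.
Step 17. [r1c6∈{4}] r1c6 is down to just 4. So r1c6=4.
Step 18. [r5c7∈{5,9}] row 5 places 5 nowhere but r5c7. So r5c7=5.
Step 19. [r2c7∈{7}] r2c7 is down to just 7 ⇒ r2c7=7.
Step 20. [r7c7∈{9}] only 9 remains possible at r7c7, so r7c7=9.
Step 21. [r5c5∈{4}] only 4 remains possible at r5c5. So r5c5=4.
Step 22. [r6c5∈{3,6}] col 5 places 6 nowhere but r6c5. So r6c5=6.
Step 23. [r3c3∈{2,4}] r3c3 is the only open cell in row 3 admitting 4, so r3c3=4.
Step 24. [r5c4∈{8}] nothing but 8 survives at r5c4. So r5c4=8.
Step 25. [r3c6∈{1}] r3c6 has the single candidate 1, so r3c6=1.
Step 26. [r7c4∈{2}] nothing but 2 survives at r7c4, so r7c4=2.
Step 27. [r1c3∈{7}] r1c3 is down to just 7 ⇒ r1c3=7.
Step 28. [r6c8∈{1}] nothing but 1 survives at r6c8, so r6c8=1.
Step 29. [r1c2∈{6}] r1c2 has the single candidate 6 ⇒ r1c2=6.
Step 30. [r5c2∈{1}] nothing but 1 survives at r5c2. So r5c2=1.
Step 31. [r3c5∈{3}] nothing but 3 survives at r3c5 ⇒ r3c5=3.
Step 32. [r7c5∈{1}] only 1 remains possible at r7c5 ⇒ r7c5=1.
Step 33. [r4c8∈{6}] r4c8 has the single candidate 6. So r4c8=6.
Step 34. [r7c8∈{7}] nothing but 7 survives at r7c8 ⇒ r7c8=7.
Step 35. [r9c1∈{6}] nothing but 6 survives at r9c1, so r9c1=6.
Step 36. [r8c4∈{4}] only 4 remains possible at r8c4 ⇒ r8c4=4.
Step 37. [r2c8∈{5}] only 5 remains possible at r2c8 ⇒ r2c8=5.
Step 38. [r9c6∈{8}] r9c6's peers cover all but 8. So r9c6=8.
Step 39. [r9c7∈{3}] r9c7 has the single candidate 3 ⇒ r9c7=3.
Step 40. [r3c8∈{8}] r3c8 has the single candidate 8. So r3c8=8.
Step 41. [r9c4∈{9}] nothing but 9 survives at r9c4, so r9c4=9.
Step 42. [r1c8∈{9}] r1c8's peers cover all but 9 ⇒ r1c8=9.
Step 43. [r4c1∈{3}] r4c1 is down to just 3 ⇒ r4c1=3.
Step 44. [r5c9∈{9}] r5c9's peers cover all but 9, so r5c9=9.
Step 45. [r6c4∈{3}] r6c4's peers cover all but 3 ⇒ r6c4=3.
Step 46. [r3c9∈{2}] r3c9's peers cover all but 2. So r3c9=2.
Step 47. [r2c3∈{2}] r2c3 is down to just 2 ⇒ r2c3=2.
Step 48. [r4c6∈{2}] r4c6 has the single candidate 2 ⇒ r4c6=2.
Step 49. [r8c5∈{5}] r8c5 is down to just 5 ⇒ r8c5=5.

Answer: 8 6 7 5 2 4 1 9 3 / 1 3 2 6 8 9 7 5 4 / 5 9 4 7 3 1 6 8 2 / 3 5 8 1 9 2 4 6 7 / 2 1 6 8 4 7 5 3 9 / 7 4 9 3 6 5 2 1 8 / 4 8 5 2 1 3 9 7 6 / 9 7 3 4 5 6 8 2 1 / 6 2 1 9 7 8 3 4 5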